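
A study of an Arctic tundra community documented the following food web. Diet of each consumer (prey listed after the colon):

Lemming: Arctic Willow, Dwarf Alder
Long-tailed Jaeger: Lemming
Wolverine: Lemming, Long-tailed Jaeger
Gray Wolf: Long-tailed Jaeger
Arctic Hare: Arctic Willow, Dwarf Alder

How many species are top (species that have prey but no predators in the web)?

Top species (has prey, but nothing eats it): Arctic Hare, Gray Wolf, Wolverine.
Count: 3.

3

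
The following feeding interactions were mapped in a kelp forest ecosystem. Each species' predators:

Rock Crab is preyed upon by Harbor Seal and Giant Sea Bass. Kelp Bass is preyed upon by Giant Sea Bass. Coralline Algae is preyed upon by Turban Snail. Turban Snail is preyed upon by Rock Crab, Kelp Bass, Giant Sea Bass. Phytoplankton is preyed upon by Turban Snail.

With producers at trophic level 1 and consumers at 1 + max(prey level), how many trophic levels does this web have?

4

Producers (level 1): Phytoplankton, Coralline Algae.
Phytoplankton → Turban Snail → Kelp Bass → Giant Sea Bass gives Giant Sea Bass level 4.
No species has a prey at level 4, so no species reaches level 5.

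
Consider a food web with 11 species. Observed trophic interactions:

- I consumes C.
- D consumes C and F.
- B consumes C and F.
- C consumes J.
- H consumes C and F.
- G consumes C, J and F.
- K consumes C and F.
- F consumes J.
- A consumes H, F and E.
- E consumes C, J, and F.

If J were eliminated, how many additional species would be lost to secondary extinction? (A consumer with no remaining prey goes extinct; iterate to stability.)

10

Remove J.
Round 1: F (all prey gone), C (all prey gone) → extinct.
Round 2: H (all prey gone), I (all prey gone), E (all prey gone), D (all prey gone), B (all prey gone), G (all prey gone), K (all prey gone) → extinct.
Round 3: A (all prey gone) → extinct.
No further losses. Total secondary extinctions: 10.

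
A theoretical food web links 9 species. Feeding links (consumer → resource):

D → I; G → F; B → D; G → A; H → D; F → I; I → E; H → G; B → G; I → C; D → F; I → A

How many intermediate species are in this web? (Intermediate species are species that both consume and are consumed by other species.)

Intermediate species (has both prey and predators): I, F, G, D.
Count: 4.

4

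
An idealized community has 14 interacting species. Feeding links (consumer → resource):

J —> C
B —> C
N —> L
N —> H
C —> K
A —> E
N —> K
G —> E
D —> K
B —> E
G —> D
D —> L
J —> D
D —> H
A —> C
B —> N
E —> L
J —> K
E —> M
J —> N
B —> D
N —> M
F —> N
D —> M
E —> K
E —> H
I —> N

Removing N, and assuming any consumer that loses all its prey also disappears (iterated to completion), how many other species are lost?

Remove N.
Round 1: I (all prey gone), F (all prey gone) → extinct.
No further losses. Total secondary extinctions: 2.

2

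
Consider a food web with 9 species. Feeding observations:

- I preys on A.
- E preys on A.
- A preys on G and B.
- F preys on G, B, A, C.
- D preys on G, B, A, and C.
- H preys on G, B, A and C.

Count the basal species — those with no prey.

3

Basal species (no prey listed): B, C, G.
Count: 3.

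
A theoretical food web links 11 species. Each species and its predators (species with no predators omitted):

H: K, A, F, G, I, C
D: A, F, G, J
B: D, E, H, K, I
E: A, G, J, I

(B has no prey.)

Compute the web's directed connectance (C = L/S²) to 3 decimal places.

C = 0.157

The web has S = 11 species and L = 19 feeding links.
C = L / S² = 19 / 121 = 0.1570 ≈ 0.157.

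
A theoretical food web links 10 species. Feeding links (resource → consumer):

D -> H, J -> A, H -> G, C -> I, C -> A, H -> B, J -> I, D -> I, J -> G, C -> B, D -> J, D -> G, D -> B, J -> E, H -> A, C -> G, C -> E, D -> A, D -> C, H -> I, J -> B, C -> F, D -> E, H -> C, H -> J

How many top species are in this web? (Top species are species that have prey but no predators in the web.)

6

Top species (has prey, but nothing eats it): B, I, F, E, G, A.
Count: 6.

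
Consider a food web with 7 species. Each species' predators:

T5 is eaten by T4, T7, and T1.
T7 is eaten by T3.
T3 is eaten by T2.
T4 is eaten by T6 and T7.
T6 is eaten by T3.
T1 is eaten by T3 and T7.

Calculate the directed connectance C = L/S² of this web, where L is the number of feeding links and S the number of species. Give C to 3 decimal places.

The web has S = 7 species and L = 10 feeding links.
C = L / S² = 10 / 49 = 0.2041 ≈ 0.204.

C = 0.204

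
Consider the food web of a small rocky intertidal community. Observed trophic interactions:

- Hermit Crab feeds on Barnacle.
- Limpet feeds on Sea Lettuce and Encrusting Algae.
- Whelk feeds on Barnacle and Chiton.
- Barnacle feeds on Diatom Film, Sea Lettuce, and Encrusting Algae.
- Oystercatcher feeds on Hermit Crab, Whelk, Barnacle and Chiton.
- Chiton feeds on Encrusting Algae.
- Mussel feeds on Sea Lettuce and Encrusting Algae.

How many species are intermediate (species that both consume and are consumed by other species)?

4

Intermediate species (has both prey and predators): Barnacle, Chiton, Hermit Crab, Whelk.
Count: 4.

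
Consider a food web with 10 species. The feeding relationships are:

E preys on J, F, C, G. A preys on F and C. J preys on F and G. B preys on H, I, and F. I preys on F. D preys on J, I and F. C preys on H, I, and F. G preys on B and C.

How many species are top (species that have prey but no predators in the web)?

Top species (has prey, but nothing eats it): A, E, D.
Count: 3.

3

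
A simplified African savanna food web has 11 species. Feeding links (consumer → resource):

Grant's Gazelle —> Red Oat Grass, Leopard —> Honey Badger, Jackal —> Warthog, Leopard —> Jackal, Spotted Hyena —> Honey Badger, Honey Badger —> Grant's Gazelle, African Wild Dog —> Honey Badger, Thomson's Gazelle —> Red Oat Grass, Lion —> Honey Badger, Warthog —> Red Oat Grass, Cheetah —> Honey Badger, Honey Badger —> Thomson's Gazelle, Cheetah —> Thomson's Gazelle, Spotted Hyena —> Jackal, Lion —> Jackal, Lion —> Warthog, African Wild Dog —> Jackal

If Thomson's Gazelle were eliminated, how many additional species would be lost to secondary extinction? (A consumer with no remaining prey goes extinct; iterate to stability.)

Remove Thomson's Gazelle.
Every predator of it retains at least one other prey: Honey Badger still has Grant's Gazelle; Cheetah still has Honey Badger.
No consumer loses all prey, so no secondary extinctions occur.

0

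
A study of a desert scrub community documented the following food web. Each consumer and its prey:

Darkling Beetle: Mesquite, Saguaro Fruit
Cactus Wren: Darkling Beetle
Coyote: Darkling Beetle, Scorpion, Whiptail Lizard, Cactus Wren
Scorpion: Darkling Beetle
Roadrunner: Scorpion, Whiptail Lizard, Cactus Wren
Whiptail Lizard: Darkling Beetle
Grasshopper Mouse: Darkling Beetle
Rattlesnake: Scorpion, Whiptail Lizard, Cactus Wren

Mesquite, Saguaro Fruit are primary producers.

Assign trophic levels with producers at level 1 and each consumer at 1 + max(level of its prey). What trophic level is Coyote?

Mesquite is a producer → level 1.
Darkling Beetle eats Mesquite (level 1); other prey at levels: Saguaro Fruit 1 → level 2.
Scorpion eats Darkling Beetle → level 3.
Coyote eats Scorpion (level 3); other prey at levels: Darkling Beetle 2, Whiptail Lizard 3, Cactus Wren 3 → level 4.

Trophic level 4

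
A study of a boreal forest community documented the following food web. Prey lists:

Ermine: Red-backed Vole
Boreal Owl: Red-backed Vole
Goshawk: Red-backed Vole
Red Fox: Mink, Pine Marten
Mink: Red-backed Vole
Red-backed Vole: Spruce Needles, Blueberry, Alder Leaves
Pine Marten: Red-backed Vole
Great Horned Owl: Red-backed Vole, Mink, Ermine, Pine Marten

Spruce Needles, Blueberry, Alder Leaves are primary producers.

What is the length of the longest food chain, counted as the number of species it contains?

4 species

One longest chain: Spruce Needles → Red-backed Vole → Pine Marten → Red Fox.
It has 4 species and 3 links.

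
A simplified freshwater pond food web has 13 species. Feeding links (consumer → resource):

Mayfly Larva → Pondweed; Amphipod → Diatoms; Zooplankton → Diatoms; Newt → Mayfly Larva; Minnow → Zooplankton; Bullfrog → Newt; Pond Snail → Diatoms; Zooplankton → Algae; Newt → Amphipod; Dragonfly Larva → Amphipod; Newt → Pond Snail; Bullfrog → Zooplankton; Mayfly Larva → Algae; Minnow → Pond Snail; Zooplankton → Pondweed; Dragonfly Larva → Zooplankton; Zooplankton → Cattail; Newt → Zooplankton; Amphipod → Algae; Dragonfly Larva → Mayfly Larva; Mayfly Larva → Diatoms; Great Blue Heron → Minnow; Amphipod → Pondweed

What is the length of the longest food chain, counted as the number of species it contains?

One longest chain: Algae → Amphipod → Newt → Bullfrog.
It has 4 species and 3 links.

4 species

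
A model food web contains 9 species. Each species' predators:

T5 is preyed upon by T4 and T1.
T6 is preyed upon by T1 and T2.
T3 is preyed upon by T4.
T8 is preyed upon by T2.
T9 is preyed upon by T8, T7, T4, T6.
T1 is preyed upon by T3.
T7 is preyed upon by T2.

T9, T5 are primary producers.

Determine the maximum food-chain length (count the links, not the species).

One longest chain: T9 → T6 → T1 → T3 → T4.
It has 5 species and 4 links.

4 links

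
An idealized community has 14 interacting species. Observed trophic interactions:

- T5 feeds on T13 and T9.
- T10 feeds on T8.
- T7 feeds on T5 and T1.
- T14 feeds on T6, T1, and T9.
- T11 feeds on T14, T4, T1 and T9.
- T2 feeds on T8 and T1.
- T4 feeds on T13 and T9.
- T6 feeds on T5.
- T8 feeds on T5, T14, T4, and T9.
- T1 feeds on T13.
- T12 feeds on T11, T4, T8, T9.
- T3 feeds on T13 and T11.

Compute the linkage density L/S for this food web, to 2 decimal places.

L/S = 2.00

There are L = 28 links among S = 14 species.
L/S = 28/14 = 2.0000 ≈ 2.00.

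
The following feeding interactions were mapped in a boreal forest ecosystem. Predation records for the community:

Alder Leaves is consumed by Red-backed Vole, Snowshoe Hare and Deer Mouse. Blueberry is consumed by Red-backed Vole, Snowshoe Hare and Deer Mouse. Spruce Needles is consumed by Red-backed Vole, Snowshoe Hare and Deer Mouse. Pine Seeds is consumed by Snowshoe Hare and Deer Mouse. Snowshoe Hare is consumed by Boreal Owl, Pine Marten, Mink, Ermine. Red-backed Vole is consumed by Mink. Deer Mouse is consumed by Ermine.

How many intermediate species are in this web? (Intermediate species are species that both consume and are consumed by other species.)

Intermediate species (has both prey and predators): Snowshoe Hare, Red-backed Vole, Deer Mouse.
Count: 3.

3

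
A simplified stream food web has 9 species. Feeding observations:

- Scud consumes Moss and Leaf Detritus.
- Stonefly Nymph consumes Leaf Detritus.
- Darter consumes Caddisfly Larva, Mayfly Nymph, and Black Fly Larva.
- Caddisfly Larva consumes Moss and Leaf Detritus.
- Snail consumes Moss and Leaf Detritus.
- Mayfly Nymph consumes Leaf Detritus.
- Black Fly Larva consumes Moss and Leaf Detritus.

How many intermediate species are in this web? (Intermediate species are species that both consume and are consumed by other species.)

Intermediate species (has both prey and predators): Mayfly Nymph, Black Fly Larva, Caddisfly Larva.
Count: 3.

3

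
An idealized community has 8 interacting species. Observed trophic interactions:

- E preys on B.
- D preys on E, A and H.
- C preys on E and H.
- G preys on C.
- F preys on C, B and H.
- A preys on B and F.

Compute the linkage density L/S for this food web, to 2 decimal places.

L/S = 1.50

There are L = 12 links among S = 8 species.
L/S = 12/8 = 1.5000 ≈ 1.50.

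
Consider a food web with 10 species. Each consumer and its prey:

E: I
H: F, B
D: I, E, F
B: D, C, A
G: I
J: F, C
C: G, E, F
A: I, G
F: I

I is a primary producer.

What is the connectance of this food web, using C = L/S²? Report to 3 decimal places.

C = 0.180

The web has S = 10 species and L = 18 feeding links.
C = L / S² = 18 / 100 = 0.1800 ≈ 0.180.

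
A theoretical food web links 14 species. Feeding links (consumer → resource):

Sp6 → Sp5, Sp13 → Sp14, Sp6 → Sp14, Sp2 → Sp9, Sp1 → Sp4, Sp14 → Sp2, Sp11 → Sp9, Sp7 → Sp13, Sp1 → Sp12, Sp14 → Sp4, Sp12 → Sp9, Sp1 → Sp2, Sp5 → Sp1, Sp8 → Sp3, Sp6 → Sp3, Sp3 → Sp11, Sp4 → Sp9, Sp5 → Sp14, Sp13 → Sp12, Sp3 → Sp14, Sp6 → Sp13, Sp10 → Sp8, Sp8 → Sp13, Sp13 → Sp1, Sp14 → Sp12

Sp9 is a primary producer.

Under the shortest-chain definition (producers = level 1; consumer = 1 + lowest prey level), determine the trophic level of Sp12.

Sp9 is a producer → level 1.
Sp12 eats Sp9 → level 2.

Trophic level 2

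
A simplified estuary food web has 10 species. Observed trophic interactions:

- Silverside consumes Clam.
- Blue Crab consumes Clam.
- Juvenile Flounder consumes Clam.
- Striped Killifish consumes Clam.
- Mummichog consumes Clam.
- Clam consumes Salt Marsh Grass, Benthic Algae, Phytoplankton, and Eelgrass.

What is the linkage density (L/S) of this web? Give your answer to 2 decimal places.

L/S = 0.90

There are L = 9 links among S = 10 species.
L/S = 9/10 = 0.9000 ≈ 0.90.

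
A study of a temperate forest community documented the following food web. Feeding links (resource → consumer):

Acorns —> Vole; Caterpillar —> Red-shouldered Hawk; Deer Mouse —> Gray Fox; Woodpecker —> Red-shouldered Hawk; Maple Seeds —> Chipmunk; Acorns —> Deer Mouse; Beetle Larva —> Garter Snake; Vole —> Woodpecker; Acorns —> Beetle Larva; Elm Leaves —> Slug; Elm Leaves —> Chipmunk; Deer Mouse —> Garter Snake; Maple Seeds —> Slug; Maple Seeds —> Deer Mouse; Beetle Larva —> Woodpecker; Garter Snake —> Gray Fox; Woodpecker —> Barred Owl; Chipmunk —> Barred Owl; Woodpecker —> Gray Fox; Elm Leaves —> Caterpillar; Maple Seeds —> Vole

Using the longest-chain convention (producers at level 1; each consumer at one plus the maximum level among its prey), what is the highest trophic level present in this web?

4

Producers (level 1): Maple Seeds, Elm Leaves, Acorns.
Maple Seeds → Deer Mouse → Garter Snake → Gray Fox gives Gray Fox level 4.
No species has a prey at level 4, so no species reaches level 5.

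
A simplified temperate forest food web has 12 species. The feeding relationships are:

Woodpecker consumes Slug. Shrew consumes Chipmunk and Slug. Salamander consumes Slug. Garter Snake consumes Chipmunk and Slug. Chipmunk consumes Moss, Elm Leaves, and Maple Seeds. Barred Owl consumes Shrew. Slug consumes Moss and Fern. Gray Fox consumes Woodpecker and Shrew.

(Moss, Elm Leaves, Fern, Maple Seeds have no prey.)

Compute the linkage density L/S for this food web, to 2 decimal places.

There are L = 14 links among S = 12 species.
L/S = 14/12 = 1.1667 ≈ 1.17.

L/S = 1.17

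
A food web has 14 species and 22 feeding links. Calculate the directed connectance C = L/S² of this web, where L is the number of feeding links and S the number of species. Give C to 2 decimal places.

The web has S = 14 species and L = 22 feeding links.
C = L / S² = 22 / 196 = 0.1122 ≈ 0.11.

C = 0.11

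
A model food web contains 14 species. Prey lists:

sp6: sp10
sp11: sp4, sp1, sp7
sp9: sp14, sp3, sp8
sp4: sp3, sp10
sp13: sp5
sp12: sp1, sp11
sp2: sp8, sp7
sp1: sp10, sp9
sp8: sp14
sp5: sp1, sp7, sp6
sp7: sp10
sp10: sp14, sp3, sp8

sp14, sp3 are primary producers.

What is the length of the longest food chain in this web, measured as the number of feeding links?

One longest chain: sp14 → sp8 → sp10 → sp6 → sp5 → sp13.
It has 6 species and 5 links.

5 links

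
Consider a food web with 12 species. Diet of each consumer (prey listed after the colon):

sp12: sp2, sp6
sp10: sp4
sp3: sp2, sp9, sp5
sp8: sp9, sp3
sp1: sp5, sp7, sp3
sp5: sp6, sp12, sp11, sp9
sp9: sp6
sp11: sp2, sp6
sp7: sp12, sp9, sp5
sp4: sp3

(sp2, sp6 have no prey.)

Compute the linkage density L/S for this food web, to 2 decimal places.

L/S = 1.83

There are L = 22 links among S = 12 species.
L/S = 22/12 = 1.8333 ≈ 1.83.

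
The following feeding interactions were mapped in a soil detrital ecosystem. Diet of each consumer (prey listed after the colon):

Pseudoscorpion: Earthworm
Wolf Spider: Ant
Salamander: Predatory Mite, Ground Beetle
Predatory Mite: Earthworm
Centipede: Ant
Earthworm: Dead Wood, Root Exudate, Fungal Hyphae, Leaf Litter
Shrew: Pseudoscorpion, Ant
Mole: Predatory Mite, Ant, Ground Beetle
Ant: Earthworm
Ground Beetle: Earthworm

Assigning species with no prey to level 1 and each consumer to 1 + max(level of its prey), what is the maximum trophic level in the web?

4

Basal resources (level 1): Dead Wood, Root Exudate, Fungal Hyphae, Leaf Litter.
Dead Wood → Earthworm → Ground Beetle → Salamander gives Salamander level 4.
No species has a prey at level 4, so no species reaches level 5.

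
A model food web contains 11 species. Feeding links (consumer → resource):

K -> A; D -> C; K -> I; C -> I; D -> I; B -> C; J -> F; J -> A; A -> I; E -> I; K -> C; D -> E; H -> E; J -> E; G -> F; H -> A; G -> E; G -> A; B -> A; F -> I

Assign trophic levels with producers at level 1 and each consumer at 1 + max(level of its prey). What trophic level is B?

I is a producer → level 1.
C eats I → level 2.
B eats C (level 2); other prey at levels: A 2 → level 3.

Trophic level 3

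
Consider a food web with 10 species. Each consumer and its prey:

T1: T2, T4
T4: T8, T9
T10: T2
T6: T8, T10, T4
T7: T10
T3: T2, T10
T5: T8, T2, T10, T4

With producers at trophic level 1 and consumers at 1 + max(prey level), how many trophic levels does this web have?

Producers (level 1): T8, T2, T9.
T2 → T10 → T6 gives T6 level 3.
No species has a prey at level 3, so no species reaches level 4.

3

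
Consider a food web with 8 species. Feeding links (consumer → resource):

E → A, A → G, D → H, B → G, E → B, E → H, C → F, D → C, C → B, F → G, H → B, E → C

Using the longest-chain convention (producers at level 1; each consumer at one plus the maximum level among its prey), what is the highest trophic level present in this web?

Producers (level 1): G.
G → B → H → D gives D level 4.
No species has a prey at level 4, so no species reaches level 5.

4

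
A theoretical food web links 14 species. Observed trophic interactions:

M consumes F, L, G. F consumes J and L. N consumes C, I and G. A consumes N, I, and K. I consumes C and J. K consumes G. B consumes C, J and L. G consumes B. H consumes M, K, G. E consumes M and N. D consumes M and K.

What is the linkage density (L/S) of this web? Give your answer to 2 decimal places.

L/S = 1.79

There are L = 25 links among S = 14 species.
L/S = 25/14 = 1.7857 ≈ 1.79.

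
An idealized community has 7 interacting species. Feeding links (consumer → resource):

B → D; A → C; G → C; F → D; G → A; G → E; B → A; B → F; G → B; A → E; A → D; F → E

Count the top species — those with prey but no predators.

1

Top species (has prey, but nothing eats it): G.
Count: 1.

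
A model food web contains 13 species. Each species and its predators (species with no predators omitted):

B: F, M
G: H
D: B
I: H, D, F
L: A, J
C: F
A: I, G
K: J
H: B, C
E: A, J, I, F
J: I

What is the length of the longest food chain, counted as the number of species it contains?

6 species

One longest chain: E → A → I → D → B → F.
It has 6 species and 5 links.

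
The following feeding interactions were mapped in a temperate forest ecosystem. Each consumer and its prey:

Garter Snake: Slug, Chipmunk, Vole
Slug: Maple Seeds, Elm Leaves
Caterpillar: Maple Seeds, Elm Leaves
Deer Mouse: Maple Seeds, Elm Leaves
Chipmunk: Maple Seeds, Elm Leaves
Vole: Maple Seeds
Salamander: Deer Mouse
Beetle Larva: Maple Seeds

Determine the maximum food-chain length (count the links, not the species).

One longest chain: Maple Seeds → Slug → Garter Snake.
It has 3 species and 2 links.

2 links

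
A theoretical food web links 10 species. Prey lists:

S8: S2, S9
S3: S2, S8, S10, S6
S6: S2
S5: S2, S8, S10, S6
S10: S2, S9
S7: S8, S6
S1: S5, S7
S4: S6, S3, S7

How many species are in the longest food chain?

4 species

One longest chain: S2 → S8 → S3 → S4.
It has 4 species and 3 links.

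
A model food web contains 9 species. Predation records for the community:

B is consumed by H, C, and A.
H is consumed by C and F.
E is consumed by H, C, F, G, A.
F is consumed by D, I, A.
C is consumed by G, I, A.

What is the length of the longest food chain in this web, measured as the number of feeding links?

3 links

One longest chain: E → H → F → I.
It has 4 species and 3 links.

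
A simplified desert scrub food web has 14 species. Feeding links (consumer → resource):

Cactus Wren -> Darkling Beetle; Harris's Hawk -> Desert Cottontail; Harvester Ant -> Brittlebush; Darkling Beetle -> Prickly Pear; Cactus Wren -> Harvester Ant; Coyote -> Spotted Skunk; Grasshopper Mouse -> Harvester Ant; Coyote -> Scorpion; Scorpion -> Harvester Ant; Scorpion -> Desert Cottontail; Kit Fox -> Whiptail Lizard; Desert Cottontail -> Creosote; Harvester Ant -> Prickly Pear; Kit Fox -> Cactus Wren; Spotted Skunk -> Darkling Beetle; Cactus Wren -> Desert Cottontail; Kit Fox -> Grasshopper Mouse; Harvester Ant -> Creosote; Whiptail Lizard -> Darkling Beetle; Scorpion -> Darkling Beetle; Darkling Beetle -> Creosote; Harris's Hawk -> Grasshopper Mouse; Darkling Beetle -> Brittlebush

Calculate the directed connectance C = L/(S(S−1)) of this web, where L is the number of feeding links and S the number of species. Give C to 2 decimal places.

C = 0.13

The web has S = 14 species and L = 23 feeding links.
C = L / (S(S−1)) = 23 / 182 = 0.1264 ≈ 0.13.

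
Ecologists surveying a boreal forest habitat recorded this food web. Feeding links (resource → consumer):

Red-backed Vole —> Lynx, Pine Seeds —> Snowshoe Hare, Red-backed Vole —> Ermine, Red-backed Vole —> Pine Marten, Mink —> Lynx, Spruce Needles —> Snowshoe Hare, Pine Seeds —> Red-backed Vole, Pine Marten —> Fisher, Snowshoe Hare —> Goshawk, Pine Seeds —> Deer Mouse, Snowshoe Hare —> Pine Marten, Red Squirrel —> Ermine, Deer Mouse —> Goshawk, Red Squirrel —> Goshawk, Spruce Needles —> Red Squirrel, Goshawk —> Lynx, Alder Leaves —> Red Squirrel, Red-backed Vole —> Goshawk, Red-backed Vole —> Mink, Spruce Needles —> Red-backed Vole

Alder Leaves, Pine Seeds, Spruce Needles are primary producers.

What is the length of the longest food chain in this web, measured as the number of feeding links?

3 links

One longest chain: Pine Seeds → Red-backed Vole → Pine Marten → Fisher.
It has 4 species and 3 links.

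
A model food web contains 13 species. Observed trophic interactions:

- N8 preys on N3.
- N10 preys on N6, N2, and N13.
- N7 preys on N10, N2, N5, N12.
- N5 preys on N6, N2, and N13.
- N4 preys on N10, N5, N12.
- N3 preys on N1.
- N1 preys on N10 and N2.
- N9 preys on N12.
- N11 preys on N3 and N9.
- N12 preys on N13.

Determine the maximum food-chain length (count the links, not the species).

4 links

One longest chain: N6 → N10 → N1 → N3 → N11.
It has 5 species and 4 links.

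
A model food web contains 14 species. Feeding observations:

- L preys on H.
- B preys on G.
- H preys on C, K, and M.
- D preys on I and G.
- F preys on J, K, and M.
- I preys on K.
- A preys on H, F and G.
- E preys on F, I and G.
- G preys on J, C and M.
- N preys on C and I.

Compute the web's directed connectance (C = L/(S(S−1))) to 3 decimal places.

The web has S = 14 species and L = 22 feeding links.
C = L / (S(S−1)) = 22 / 182 = 0.1209 ≈ 0.121.

C = 0.121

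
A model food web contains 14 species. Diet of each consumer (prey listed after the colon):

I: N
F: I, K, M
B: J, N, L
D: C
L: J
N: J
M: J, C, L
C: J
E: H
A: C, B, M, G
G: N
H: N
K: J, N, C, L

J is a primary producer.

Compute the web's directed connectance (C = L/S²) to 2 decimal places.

The web has S = 14 species and L = 25 feeding links.
C = L / S² = 25 / 196 = 0.1276 ≈ 0.13.

C = 0.13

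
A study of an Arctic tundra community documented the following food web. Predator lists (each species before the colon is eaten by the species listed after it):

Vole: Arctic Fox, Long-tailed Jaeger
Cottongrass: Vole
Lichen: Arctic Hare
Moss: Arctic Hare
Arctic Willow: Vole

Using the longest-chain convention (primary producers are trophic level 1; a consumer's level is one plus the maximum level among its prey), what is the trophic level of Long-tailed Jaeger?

Trophic level 3

Cottongrass is a producer → level 1.
Vole eats Cottongrass (level 1); other prey at levels: Arctic Willow 1 → level 2.
Long-tailed Jaeger eats Vole → level 3.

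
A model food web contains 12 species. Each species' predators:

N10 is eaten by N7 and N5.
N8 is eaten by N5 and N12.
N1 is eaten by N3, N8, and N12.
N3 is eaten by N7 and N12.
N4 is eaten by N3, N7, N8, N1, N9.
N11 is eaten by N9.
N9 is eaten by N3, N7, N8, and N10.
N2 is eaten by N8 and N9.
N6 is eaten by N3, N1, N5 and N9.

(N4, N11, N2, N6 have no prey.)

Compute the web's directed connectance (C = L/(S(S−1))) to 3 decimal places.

C = 0.189

The web has S = 12 species and L = 25 feeding links.
C = L / (S(S−1)) = 25 / 132 = 0.1894 ≈ 0.189.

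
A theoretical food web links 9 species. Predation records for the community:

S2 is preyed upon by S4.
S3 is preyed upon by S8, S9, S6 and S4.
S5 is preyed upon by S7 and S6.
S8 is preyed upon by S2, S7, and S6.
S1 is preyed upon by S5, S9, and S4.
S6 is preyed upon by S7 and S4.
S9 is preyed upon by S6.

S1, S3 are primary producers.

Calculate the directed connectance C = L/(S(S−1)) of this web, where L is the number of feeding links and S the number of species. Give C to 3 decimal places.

C = 0.222

The web has S = 9 species and L = 16 feeding links.
C = L / (S(S−1)) = 16 / 72 = 0.2222 ≈ 0.222.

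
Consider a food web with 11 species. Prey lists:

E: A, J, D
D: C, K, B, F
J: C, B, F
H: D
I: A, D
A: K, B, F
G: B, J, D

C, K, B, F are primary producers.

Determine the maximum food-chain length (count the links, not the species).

One longest chain: K → A → E.
It has 3 species and 2 links.

2 links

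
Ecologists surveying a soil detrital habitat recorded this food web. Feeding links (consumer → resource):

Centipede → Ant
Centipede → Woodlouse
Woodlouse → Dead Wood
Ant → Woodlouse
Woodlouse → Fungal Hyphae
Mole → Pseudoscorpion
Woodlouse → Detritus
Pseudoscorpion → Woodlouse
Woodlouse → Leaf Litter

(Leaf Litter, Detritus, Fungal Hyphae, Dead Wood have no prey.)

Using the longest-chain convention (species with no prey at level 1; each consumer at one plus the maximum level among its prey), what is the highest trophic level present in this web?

4

Basal resources (level 1): Leaf Litter, Detritus, Fungal Hyphae, Dead Wood.
Leaf Litter → Woodlouse → Ant → Centipede gives Centipede level 4.
No species has a prey at level 4, so no species reaches level 5.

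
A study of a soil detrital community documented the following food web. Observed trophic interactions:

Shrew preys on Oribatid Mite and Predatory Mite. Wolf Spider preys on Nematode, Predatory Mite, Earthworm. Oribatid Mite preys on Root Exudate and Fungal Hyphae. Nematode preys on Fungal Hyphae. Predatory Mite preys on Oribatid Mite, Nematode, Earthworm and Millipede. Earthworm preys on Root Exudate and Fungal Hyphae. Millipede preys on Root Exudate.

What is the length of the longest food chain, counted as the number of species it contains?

One longest chain: Fungal Hyphae → Nematode → Predatory Mite → Wolf Spider.
It has 4 species and 3 links.

4 species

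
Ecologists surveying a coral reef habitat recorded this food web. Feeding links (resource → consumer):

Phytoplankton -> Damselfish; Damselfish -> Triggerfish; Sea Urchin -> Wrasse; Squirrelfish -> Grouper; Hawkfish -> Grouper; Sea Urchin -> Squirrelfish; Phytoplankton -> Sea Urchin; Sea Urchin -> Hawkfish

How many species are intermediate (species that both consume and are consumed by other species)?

Intermediate species (has both prey and predators): Damselfish, Sea Urchin, Hawkfish, Squirrelfish.
Count: 4.

4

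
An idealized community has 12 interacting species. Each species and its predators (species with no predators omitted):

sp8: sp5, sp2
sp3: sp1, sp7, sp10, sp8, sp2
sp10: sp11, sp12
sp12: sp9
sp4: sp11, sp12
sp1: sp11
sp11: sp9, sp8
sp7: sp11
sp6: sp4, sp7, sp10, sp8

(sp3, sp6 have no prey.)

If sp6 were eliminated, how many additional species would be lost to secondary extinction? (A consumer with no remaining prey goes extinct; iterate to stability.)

Remove sp6.
Round 1: sp4 (all prey gone) → extinct.
No further losses. Total secondary extinctions: 1.

1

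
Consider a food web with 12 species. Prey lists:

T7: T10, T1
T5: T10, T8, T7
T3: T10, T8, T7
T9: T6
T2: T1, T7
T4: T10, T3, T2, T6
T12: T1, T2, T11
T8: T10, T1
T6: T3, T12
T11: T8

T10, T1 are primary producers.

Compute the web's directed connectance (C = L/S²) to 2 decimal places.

The web has S = 12 species and L = 23 feeding links.
C = L / S² = 23 / 144 = 0.1597 ≈ 0.16.

C = 0.16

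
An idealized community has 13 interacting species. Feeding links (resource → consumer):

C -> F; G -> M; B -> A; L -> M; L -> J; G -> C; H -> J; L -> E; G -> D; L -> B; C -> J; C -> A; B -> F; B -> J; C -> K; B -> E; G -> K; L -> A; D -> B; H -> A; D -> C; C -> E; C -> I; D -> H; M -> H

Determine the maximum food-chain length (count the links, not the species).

One longest chain: G → D → H → A.
It has 4 species and 3 links.

3 links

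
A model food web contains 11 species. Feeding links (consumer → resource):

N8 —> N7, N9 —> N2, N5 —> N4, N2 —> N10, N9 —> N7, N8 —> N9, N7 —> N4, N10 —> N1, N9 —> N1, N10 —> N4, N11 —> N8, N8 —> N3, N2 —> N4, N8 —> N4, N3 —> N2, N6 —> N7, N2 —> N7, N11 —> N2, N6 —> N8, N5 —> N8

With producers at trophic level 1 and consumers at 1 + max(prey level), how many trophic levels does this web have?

6

Producers (level 1): N1, N4.
N1 → N10 → N2 → N3 → N8 → N6 gives N6 level 6.
No species has a prey at level 6, so no species reaches level 7.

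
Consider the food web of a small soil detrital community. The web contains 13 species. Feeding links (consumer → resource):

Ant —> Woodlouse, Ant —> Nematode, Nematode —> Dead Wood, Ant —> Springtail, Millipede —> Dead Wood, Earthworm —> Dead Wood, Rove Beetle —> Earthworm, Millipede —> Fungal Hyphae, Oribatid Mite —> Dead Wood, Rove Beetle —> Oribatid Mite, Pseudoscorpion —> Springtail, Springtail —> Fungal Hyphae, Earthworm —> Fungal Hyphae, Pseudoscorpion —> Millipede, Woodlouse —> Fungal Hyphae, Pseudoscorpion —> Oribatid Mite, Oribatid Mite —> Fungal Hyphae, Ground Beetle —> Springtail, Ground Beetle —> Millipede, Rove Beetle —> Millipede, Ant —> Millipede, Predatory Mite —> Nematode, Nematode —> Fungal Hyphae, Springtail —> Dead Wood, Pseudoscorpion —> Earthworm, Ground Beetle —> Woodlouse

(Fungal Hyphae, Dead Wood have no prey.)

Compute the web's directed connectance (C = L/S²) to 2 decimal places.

The web has S = 13 species and L = 26 feeding links.
C = L / S² = 26 / 169 = 0.1538 ≈ 0.15.

C = 0.15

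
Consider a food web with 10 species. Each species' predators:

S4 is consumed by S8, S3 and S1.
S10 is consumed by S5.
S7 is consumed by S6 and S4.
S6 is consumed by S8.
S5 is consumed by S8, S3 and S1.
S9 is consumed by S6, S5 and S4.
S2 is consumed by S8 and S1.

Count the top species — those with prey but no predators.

Top species (has prey, but nothing eats it): S3, S8, S1.
Count: 3.

3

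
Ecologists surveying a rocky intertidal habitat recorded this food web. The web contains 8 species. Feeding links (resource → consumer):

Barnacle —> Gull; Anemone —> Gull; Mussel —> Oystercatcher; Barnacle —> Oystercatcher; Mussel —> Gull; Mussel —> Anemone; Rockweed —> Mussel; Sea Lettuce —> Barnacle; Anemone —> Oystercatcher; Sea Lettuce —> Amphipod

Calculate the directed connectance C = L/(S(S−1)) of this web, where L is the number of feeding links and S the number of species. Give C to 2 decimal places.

The web has S = 8 species and L = 10 feeding links.
C = L / (S(S−1)) = 10 / 56 = 0.1786 ≈ 0.18.

C = 0.18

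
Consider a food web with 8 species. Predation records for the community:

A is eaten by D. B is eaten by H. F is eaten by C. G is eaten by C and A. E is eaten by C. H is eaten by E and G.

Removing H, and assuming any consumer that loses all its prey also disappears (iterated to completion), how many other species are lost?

4

Remove H.
Round 1: G (all prey gone), E (all prey gone) → extinct.
Round 2: A (all prey gone) → extinct.
Round 3: D (all prey gone) → extinct.
No further losses. Total secondary extinctions: 4.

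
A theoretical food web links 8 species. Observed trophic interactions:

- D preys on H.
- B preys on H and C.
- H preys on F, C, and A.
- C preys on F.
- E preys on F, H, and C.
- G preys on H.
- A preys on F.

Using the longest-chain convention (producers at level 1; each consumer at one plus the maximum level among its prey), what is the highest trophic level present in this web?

Producers (level 1): F.
F → C → H → D gives D level 4.
No species has a prey at level 4, so no species reaches level 5.

4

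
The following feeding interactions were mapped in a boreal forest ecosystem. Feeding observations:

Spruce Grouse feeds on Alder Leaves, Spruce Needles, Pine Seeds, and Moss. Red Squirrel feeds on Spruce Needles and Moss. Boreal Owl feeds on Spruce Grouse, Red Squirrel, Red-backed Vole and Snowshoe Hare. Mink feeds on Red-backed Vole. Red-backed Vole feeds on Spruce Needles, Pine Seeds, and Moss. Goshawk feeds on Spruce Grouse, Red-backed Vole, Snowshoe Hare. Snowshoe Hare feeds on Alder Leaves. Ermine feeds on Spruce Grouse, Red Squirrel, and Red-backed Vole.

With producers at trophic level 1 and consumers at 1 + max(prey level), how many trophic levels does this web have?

Producers (level 1): Moss, Alder Leaves, Spruce Needles, Pine Seeds.
Moss → Spruce Grouse → Boreal Owl gives Boreal Owl level 3.
No species has a prey at level 3, so no species reaches level 4.

3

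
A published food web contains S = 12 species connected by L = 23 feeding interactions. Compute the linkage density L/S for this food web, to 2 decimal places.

L/S = 1.92

There are L = 23 links among S = 12 species.
L/S = 23/12 = 1.9167 ≈ 1.92.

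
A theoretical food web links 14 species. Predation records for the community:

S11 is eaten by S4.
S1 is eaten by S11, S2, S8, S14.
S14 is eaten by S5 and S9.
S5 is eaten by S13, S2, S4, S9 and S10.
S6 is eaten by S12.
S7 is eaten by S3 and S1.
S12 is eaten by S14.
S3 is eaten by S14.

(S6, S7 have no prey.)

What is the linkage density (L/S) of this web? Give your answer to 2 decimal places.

L/S = 1.21

There are L = 17 links among S = 14 species.
L/S = 17/14 = 1.2143 ≈ 1.21.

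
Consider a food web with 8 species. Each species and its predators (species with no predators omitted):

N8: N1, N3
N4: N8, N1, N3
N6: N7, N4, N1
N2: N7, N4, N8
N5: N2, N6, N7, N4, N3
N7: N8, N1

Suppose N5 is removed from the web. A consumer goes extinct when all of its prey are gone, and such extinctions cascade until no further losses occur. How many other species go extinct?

Remove N5.
Round 1: N2 (all prey gone), N6 (all prey gone) → extinct.
Round 2: N7 (all prey gone), N4 (all prey gone) → extinct.
Round 3: N8 (all prey gone) → extinct.
Round 4: N1 (all prey gone), N3 (all prey gone) → extinct.
No further losses. Total secondary extinctions: 7.

7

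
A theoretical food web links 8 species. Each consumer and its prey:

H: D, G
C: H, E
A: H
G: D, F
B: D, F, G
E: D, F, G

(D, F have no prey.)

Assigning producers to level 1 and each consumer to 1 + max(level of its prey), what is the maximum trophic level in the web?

4

Producers (level 1): D, F.
D → G → H → C gives C level 4.
No species has a prey at level 4, so no species reaches level 5.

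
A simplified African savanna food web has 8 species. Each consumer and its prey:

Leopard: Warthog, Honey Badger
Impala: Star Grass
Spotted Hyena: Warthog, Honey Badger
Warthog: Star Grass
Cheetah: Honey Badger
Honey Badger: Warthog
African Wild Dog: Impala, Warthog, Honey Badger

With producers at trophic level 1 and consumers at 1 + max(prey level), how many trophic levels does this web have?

Producers (level 1): Star Grass.
Star Grass → Warthog → Honey Badger → Cheetah gives Cheetah level 4.
No species has a prey at level 4, so no species reaches level 5.

4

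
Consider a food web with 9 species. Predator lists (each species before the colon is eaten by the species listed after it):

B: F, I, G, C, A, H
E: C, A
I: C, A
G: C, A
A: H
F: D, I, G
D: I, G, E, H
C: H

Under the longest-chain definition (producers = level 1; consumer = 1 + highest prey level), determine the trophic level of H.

B is a producer → level 1.
F eats B → level 2.
D eats F → level 3.
I eats D (level 3); other prey at levels: B 1, F 2 → level 4.
C eats I (level 4); other prey at levels: B 1, G 4, E 4 → level 5.
H eats C (level 5); other prey at levels: B 1, D 3, A 5 → level 6.

Trophic level 6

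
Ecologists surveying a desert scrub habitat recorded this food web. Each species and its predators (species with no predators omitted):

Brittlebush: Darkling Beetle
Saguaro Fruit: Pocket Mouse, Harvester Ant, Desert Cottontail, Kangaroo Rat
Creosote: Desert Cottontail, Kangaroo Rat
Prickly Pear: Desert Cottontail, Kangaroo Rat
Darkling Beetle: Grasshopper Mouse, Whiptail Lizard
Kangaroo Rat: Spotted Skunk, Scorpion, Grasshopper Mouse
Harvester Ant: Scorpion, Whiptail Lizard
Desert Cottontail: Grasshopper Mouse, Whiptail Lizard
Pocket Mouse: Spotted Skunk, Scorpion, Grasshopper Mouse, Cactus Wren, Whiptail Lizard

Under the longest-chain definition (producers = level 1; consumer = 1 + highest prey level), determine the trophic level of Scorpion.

Trophic level 3

Saguaro Fruit is a producer → level 1.
Pocket Mouse eats Saguaro Fruit → level 2.
Scorpion eats Pocket Mouse (level 2); other prey at levels: Harvester Ant 2, Kangaroo Rat 2 → level 3.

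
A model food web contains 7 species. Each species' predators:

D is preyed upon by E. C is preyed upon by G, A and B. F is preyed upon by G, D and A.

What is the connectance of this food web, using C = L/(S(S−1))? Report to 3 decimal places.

The web has S = 7 species and L = 7 feeding links.
C = L / (S(S−1)) = 7 / 42 = 0.1667 ≈ 0.167.

C = 0.167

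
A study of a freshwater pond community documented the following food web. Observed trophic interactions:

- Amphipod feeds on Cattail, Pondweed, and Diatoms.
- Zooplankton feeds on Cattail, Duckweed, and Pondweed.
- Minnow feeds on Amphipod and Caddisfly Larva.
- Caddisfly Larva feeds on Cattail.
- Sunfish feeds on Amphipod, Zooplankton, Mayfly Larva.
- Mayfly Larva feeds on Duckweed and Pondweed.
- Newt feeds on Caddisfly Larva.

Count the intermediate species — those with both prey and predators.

Intermediate species (has both prey and predators): Caddisfly Larva, Amphipod, Zooplankton, Mayfly Larva.
Count: 4.

4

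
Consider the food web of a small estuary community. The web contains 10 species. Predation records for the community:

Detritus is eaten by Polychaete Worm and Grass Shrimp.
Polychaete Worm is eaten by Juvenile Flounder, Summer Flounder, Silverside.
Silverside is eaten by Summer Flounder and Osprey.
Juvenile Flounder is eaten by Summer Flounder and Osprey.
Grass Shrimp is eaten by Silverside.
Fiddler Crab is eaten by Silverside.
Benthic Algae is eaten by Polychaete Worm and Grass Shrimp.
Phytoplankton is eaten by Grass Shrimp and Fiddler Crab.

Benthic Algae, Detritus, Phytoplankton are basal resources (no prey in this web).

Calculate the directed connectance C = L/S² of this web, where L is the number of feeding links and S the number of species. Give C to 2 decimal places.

C = 0.15

The web has S = 10 species and L = 15 feeding links.
C = L / S² = 15 / 100 = 0.1500 ≈ 0.15.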